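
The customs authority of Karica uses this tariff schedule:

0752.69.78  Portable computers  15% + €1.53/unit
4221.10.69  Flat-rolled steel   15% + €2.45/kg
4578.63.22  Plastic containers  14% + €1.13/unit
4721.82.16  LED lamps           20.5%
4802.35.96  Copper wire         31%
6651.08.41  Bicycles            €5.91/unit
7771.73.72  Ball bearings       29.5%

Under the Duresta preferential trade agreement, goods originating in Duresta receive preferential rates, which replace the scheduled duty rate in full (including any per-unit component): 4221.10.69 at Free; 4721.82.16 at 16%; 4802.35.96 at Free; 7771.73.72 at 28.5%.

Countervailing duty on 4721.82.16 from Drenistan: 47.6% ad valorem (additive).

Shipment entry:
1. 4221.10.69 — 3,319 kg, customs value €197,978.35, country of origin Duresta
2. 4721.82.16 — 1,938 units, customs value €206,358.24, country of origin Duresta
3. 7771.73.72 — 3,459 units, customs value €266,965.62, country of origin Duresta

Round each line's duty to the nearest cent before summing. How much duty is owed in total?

Line 1 (4221.10.69, Duresta, 3,319 kg, €197,978.35):
Base rate for 4221.10.69 is 15% + €2.45/kg.
Origin Duresta qualifies under the Karica–Duresta agreement and 4221.10.69 is covered: preferential rate Free applies instead.
Duty = €197,978.35 × 0% = €0.00.
Line 2 (4721.82.16, Duresta, 1,938 units, €206,358.24):
Base rate for 4721.82.16 is 20.5%.
Origin Duresta qualifies under the Karica–Duresta agreement and 4721.82.16 is covered: preferential rate 16% applies instead.
The additional-duty order on 4721.82.16 targets Drenistan, not Duresta; it does not apply.
Duty = €206,358.24 × 16% = €33,017.32.
Line 3 (7771.73.72, Duresta, 3,459 units, €266,965.62):
Base rate for 7771.73.72 is 29.5%.
Origin Duresta qualifies under the Karica–Duresta agreement and 7771.73.72 is covered: preferential rate 28.5% applies instead.
Duty = €266,965.62 × 28.5% = €76,085.20.
Total = €0.00 + €33,017.32 + €76,085.20 = €109,102.52.

€109,102.52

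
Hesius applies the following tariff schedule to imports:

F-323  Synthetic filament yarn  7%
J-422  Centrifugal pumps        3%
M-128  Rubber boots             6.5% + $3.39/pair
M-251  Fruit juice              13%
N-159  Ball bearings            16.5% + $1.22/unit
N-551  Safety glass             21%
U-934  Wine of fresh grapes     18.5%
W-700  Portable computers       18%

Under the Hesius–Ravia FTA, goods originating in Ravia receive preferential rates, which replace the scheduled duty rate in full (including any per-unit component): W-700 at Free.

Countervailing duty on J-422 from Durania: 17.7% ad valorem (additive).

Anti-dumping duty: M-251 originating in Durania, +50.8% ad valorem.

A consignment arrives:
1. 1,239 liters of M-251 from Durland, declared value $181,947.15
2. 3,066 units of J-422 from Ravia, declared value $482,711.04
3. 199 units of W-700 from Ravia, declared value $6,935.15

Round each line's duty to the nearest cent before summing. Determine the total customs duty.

$38,134.46

Line 1 (M-251, Durland, 1,239 liters, $181,947.15):
Base rate for M-251 is 13%.
The additional-duty order on M-251 targets Durania, not Durland; it does not apply.
Duty = $181,947.15 × 13% = $23,653.13.
Line 2 (J-422, Ravia, 3,066 units, $482,711.04):
Base rate for J-422 is 3%.
Origin Ravia is the FTA partner but J-422 is not on the preference list; base rate stands.
The additional-duty order on J-422 targets Durania, not Ravia; it does not apply.
Duty = $482,711.04 × 3% = $14,481.33.
Line 3 (W-700, Ravia, 199 units, $6,935.15):
Base rate for W-700 is 18%.
Origin Ravia qualifies under the Hesius–Ravia agreement and W-700 is covered: preferential rate Free applies instead.
Duty = $6,935.15 × 0% = $0.00.
Total = $23,653.13 + $14,481.33 + $0.00 = $38,134.46.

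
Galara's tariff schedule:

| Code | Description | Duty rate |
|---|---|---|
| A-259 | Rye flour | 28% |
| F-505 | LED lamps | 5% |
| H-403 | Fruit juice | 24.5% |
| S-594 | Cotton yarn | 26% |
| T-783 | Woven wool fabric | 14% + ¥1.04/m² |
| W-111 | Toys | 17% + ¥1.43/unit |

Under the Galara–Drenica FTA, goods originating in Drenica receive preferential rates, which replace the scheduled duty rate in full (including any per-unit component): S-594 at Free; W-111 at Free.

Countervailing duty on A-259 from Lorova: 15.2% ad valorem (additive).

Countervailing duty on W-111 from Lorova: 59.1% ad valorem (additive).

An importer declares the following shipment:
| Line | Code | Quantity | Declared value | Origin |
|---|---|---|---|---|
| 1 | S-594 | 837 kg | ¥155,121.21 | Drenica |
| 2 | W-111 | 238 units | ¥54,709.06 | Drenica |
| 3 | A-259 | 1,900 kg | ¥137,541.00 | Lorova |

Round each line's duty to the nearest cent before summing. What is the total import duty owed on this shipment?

¥59,417.71

Line 1 (S-594, Drenica, 837 kg, ¥155,121.21):
Base rate for S-594 is 26%.
Origin Drenica qualifies under the Galara–Drenica agreement and S-594 is covered: preferential rate Free applies instead.
Duty = ¥155,121.21 × 0% = ¥0.00.
Line 2 (W-111, Drenica, 238 units, ¥54,709.06):
Base rate for W-111 is 17% + ¥1.43/unit.
Origin Drenica qualifies under the Galara–Drenica agreement and W-111 is covered: preferential rate Free applies instead.
The additional-duty order on W-111 targets Lorova, not Drenica; it does not apply.
Duty = ¥54,709.06 × 0% = ¥0.00.
Line 3 (A-259, Lorova, 1,900 kg, ¥137,541.00):
Base rate for A-259 is 28%.
Additional duty on A-259 from Lorova: +15.2%. Applied ad valorem rate: 28% + 15.2% = 43.2%.
Duty = ¥137,541.00 × 43.2% = ¥59,417.71.
Total = ¥0.00 + ¥0.00 + ¥59,417.71 = ¥59,417.71.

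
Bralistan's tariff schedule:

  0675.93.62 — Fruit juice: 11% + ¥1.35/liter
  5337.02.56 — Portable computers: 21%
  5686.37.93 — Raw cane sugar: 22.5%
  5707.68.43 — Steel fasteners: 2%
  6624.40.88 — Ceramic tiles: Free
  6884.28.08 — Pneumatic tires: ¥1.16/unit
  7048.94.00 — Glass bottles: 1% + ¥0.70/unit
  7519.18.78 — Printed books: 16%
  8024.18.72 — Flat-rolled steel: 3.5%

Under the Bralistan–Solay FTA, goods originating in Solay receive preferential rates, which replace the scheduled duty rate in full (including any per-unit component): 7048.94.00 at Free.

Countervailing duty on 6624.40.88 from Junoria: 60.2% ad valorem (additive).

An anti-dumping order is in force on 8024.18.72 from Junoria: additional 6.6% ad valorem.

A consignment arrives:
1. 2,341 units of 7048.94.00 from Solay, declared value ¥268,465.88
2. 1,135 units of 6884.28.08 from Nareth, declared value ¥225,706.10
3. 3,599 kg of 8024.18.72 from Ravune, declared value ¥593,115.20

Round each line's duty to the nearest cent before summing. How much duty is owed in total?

¥22,075.63

Line 1 (7048.94.00, Solay, 2,341 units, ¥268,465.88):
Base rate for 7048.94.00 is 1% + ¥0.70/unit.
Origin Solay qualifies under the Bralistan–Solay agreement and 7048.94.00 is covered: preferential rate Free applies instead.
Duty = ¥268,465.88 × 0% = ¥0.00.
Line 2 (6884.28.08, Nareth, 1,135 units, ¥225,706.10):
Base rate for 6884.28.08 is ¥1.16/unit.
Duty = 1,135 × ¥1.16 = ¥1,316.60.
Line 3 (8024.18.72, Ravune, 3,599 kg, ¥593,115.20):
Base rate for 8024.18.72 is 3.5%.
The additional-duty order on 8024.18.72 targets Junoria, not Ravune; it does not apply.
Duty = ¥593,115.20 × 3.5% = ¥20,759.03.
Total = ¥0.00 + ¥1,316.60 + ¥20,759.03 = ¥22,075.63.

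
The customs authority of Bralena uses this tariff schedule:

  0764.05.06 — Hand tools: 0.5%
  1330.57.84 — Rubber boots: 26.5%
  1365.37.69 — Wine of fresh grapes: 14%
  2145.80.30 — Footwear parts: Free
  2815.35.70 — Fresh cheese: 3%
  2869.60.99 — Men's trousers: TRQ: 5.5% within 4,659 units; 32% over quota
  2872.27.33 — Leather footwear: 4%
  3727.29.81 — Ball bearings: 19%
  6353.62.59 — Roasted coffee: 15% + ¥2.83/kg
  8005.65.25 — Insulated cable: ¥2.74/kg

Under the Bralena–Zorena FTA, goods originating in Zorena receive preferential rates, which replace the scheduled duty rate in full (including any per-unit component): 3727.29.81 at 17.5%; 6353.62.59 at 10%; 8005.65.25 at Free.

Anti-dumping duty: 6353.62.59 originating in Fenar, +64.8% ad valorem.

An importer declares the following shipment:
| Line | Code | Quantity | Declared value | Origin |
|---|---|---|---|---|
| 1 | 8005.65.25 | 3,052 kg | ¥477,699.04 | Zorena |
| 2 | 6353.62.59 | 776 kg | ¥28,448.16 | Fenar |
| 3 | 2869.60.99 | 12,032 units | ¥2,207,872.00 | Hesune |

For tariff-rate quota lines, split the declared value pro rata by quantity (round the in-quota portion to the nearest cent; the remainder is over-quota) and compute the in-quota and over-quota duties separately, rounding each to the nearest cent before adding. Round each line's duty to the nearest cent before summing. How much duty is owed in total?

¥504,861.23

Line 1 (8005.65.25, Zorena, 3,052 kg, ¥477,699.04):
Base rate for 8005.65.25 is ¥2.74/kg.
Origin Zorena qualifies under the Bralena–Zorena agreement and 8005.65.25 is covered: preferential rate Free applies instead.
Duty = ¥477,699.04 × 0% = ¥0.00.
Line 2 (6353.62.59, Fenar, 776 kg, ¥28,448.16):
Base rate for 6353.62.59 is 15% + ¥2.83/kg.
6353.62.59 has an FTA preferential rate, but origin Fenar is not Zorena; base rate stands.
Additional duty on 6353.62.59 from Fenar: +64.8%. Applied ad valorem rate: 15% + 64.8% = 79.8%.
Duty = ¥28,448.16 × 79.8% + 776 × ¥2.83 = ¥24,897.71.
Line 3 (2869.60.99, Hesune, 12,032 units, ¥2,207,872.00):
Code 2869.60.99 is under a tariff-rate quota (threshold 4,659 units). In-quota: 4,659 units at 5.5%; over-quota: 7,373 units at 32%.
Pro-rata value split: in-quota = ¥2,207,872.00 × 4,659/12,032 = ¥854,926.50; over-quota = ¥2,207,872.00 − ¥854,926.50 = ¥1,352,945.50.
In-quota duty = ¥854,926.50 × 5.5% = ¥47,020.96. Over-quota duty = ¥1,352,945.50 × 32% = ¥432,942.56.
Line duty = ¥47,020.96 + ¥432,942.56 = ¥479,963.52.
Total = ¥0.00 + ¥24,897.71 + ¥479,963.52 = ¥504,861.23.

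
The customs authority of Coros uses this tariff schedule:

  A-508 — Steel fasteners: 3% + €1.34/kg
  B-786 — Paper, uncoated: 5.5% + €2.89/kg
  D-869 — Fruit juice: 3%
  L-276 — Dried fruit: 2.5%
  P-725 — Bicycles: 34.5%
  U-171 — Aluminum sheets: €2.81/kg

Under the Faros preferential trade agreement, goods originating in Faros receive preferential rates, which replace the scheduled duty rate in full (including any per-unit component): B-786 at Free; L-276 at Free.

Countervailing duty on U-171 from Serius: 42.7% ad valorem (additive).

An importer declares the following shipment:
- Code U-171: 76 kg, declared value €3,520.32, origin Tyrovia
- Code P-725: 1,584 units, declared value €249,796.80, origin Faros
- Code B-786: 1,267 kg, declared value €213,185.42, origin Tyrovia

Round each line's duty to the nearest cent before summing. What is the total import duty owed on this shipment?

€101,780.29

Line 1 (U-171, Tyrovia, 76 kg, €3,520.32):
Base rate for U-171 is €2.81/kg.
The additional-duty order on U-171 targets Serius, not Tyrovia; it does not apply.
Duty = 76 × €2.81 = €213.56.
Line 2 (P-725, Faros, 1,584 units, €249,796.80):
Base rate for P-725 is 34.5%.
Origin Faros is the FTA partner but P-725 is not on the preference list; base rate stands.
Duty = €249,796.80 × 34.5% = €86,179.90.
Line 3 (B-786, Tyrovia, 1,267 kg, €213,185.42):
Base rate for B-786 is 5.5% + €2.89/kg.
B-786 has an FTA preferential rate, but origin Tyrovia is not Faros; base rate stands.
Duty = €213,185.42 × 5.5% + 1,267 × €2.89 = €15,386.83.
Total = €213.56 + €86,179.90 + €15,386.83 = €101,780.29.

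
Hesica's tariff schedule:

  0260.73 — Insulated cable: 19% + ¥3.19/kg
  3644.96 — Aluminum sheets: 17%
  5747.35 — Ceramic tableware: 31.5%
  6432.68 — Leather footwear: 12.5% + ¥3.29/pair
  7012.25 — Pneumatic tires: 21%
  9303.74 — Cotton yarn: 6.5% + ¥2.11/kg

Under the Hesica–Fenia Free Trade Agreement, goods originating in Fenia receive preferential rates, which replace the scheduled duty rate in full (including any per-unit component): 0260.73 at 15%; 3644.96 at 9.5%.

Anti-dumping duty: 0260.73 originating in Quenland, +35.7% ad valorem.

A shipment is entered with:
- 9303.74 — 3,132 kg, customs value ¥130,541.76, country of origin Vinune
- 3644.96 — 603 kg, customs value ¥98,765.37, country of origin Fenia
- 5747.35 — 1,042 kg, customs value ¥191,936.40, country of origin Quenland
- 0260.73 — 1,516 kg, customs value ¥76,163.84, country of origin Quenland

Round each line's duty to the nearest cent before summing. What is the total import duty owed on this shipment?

Line 1 (9303.74, Vinune, 3,132 kg, ¥130,541.76):
Base rate for 9303.74 is 6.5% + ¥2.11/kg.
Duty = ¥130,541.76 × 6.5% + 3,132 × ¥2.11 = ¥15,093.73.
Line 2 (3644.96, Fenia, 603 kg, ¥98,765.37):
Base rate for 3644.96 is 17%.
Origin Fenia qualifies under the Hesica–Fenia agreement and 3644.96 is covered: preferential rate 9.5% applies instead.
Duty = ¥98,765.37 × 9.5% = ¥9,382.71.
Line 3 (5747.35, Quenland, 1,042 kg, ¥191,936.40):
Base rate for 5747.35 is 31.5%.
Duty = ¥191,936.40 × 31.5% = ¥60,459.97.
Line 4 (0260.73, Quenland, 1,516 kg, ¥76,163.84):
Base rate for 0260.73 is 19% + ¥3.19/kg.
0260.73 has an FTA preferential rate, but origin Quenland is not Fenia; base rate stands.
Additional duty on 0260.73 from Quenland: +35.7%. Applied ad valorem rate: 19% + 35.7% = 54.7%.
Duty = ¥76,163.84 × 54.7% + 1,516 × ¥3.19 = ¥46,497.66.
Total = ¥15,093.73 + ¥9,382.71 + ¥60,459.97 + ¥46,497.66 = ¥131,434.07.

¥131,434.07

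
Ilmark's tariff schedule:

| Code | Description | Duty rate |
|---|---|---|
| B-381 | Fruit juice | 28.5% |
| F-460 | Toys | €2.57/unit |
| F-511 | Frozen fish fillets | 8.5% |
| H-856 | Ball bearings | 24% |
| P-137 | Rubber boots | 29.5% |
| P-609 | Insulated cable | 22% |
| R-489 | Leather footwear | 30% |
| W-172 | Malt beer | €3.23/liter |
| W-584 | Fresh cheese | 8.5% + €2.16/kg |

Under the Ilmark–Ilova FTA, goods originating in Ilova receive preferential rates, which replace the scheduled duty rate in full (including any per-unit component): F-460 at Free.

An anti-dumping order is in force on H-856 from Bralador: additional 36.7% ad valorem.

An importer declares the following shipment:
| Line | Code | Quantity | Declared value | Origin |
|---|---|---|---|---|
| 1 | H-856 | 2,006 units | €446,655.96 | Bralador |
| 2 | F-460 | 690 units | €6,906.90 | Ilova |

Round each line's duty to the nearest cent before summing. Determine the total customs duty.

Line 1 (H-856, Bralador, 2,006 units, €446,655.96):
Base rate for H-856 is 24%.
Additional duty on H-856 from Bralador: +36.7%. Applied ad valorem rate: 24% + 36.7% = 60.7%.
Duty = €446,655.96 × 60.7% = €271,120.17.
Line 2 (F-460, Ilova, 690 units, €6,906.90):
Base rate for F-460 is €2.57/unit.
Origin Ilova qualifies under the Ilmark–Ilova agreement and F-460 is covered: preferential rate Free applies instead.
Duty = €6,906.90 × 0% = €0.00.
Total = €271,120.17 + €0.00 = €271,120.17.

€271,120.17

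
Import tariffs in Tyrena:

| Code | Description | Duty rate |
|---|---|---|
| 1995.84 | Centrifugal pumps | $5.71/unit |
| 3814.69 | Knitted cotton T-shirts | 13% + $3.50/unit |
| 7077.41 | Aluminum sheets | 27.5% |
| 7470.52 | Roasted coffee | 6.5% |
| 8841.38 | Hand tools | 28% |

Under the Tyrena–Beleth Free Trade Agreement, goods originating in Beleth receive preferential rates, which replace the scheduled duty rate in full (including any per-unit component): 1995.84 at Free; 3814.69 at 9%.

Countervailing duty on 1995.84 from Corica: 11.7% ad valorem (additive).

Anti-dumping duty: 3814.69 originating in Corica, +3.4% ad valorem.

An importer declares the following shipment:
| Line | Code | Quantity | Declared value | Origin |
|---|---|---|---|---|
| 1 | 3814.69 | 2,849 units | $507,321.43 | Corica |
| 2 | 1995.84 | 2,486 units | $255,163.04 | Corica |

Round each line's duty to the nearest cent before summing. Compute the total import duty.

Line 1 (3814.69, Corica, 2,849 units, $507,321.43):
Base rate for 3814.69 is 13% + $3.50/unit.
3814.69 has an FTA preferential rate, but origin Corica is not Beleth; base rate stands.
Additional duty on 3814.69 from Corica: +3.4%. Applied ad valorem rate: 13% + 3.4% = 16.4%.
Duty = $507,321.43 × 16.4% + 2,849 × $3.50 = $93,172.21.
Line 2 (1995.84, Corica, 2,486 units, $255,163.04):
Base rate for 1995.84 is $5.71/unit.
1995.84 has an FTA preferential rate, but origin Corica is not Beleth; base rate stands.
Additional duty on 1995.84 from Corica: +11.7% ad valorem. Applied ad valorem rate = 11.7%.
Duty = $255,163.04 × 11.7% + 2,486 × $5.71 = $44,049.14.
Total = $93,172.21 + $44,049.14 = $137,221.35.

$137,221.35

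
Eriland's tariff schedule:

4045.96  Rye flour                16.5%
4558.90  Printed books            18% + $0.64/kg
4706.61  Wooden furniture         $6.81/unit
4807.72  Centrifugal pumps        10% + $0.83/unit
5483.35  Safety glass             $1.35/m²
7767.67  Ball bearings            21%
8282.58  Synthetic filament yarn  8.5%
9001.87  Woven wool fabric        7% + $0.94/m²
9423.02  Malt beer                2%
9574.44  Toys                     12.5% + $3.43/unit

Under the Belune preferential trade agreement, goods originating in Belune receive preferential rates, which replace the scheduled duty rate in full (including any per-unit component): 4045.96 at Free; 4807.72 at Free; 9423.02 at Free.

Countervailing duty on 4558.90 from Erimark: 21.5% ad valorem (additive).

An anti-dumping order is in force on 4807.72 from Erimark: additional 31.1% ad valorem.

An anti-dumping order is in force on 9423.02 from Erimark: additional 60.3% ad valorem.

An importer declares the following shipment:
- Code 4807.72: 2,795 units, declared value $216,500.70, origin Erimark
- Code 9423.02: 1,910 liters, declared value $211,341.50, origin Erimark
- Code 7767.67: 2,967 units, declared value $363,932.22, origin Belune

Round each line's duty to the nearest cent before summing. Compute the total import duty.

Line 1 (4807.72, Erimark, 2,795 units, $216,500.70):
Base rate for 4807.72 is 10% + $0.83/unit.
4807.72 has an FTA preferential rate, but origin Erimark is not Belune; base rate stands.
Additional duty on 4807.72 from Erimark: +31.1%. Applied ad valorem rate: 10% + 31.1% = 41.1%.
Duty = $216,500.70 × 41.1% + 2,795 × $0.83 = $91,301.64.
Line 2 (9423.02, Erimark, 1,910 liters, $211,341.50):
Base rate for 9423.02 is 2%.
9423.02 has an FTA preferential rate, but origin Erimark is not Belune; base rate stands.
Additional duty on 9423.02 from Erimark: +60.3%. Applied ad valorem rate: 2% + 60.3% = 62.3%.
Duty = $211,341.50 × 62.3% = $131,665.75.
Line 3 (7767.67, Belune, 2,967 units, $363,932.22):
Base rate for 7767.67 is 21%.
Origin Belune is the FTA partner but 7767.67 is not on the preference list; base rate stands.
Duty = $363,932.22 × 21% = $76,425.77.
Total = $91,301.64 + $131,665.75 + $76,425.77 = $299,393.16.

$299,393.16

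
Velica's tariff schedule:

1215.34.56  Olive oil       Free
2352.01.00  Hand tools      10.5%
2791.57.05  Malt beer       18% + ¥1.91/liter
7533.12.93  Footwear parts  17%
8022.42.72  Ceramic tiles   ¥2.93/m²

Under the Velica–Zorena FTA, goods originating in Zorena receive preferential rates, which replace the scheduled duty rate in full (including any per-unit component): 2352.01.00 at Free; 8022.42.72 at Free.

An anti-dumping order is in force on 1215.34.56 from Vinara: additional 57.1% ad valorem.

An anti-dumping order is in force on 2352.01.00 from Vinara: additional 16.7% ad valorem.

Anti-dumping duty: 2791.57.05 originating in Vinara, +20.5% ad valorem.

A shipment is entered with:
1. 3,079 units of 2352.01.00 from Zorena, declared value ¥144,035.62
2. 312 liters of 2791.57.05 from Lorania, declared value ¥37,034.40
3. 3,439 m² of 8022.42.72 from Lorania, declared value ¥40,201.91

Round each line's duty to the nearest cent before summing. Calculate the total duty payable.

¥17,338.38

Line 1 (2352.01.00, Zorena, 3,079 units, ¥144,035.62):
Base rate for 2352.01.00 is 10.5%.
Origin Zorena qualifies under the Velica–Zorena agreement and 2352.01.00 is covered: preferential rate Free applies instead.
The additional-duty order on 2352.01.00 targets Vinara, not Zorena; it does not apply.
Duty = ¥144,035.62 × 0% = ¥0.00.
Line 2 (2791.57.05, Lorania, 312 liters, ¥37,034.40):
Base rate for 2791.57.05 is 18% + ¥1.91/liter.
The additional-duty order on 2791.57.05 targets Vinara, not Lorania; it does not apply.
Duty = ¥37,034.40 × 18% + 312 × ¥1.91 = ¥7,262.11.
Line 3 (8022.42.72, Lorania, 3,439 m², ¥40,201.91):
Base rate for 8022.42.72 is ¥2.93/m².
8022.42.72 has an FTA preferential rate, but origin Lorania is not Zorena; base rate stands.
Duty = 3,439 × ¥2.93 = ¥10,076.27.
Total = ¥0.00 + ¥7,262.11 + ¥10,076.27 = ¥17,338.38.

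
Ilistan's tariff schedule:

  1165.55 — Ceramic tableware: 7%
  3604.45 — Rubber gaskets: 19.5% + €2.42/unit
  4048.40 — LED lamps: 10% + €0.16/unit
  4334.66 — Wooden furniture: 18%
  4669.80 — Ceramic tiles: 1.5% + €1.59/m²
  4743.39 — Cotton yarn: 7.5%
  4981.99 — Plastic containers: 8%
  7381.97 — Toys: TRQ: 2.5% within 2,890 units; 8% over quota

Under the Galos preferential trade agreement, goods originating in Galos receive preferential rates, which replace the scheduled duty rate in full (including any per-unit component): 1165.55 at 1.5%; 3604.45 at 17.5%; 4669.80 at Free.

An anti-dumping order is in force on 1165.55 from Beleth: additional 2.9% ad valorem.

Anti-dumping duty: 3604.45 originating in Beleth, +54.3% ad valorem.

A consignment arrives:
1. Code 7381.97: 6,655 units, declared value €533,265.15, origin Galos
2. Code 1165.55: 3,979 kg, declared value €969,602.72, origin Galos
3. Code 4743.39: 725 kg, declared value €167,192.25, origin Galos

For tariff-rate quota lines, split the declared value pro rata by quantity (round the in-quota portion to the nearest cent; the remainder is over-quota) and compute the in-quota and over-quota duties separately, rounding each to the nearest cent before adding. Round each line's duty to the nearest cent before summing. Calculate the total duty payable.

€57,008.01

Line 1 (7381.97, Galos, 6,655 units, €533,265.15):
Code 7381.97 is under a tariff-rate quota (threshold 2,890 units). In-quota: 2,890 units at 2.5%; over-quota: 3,765 units at 8%.
Pro-rata value split: in-quota = €533,265.15 × 2,890/6,655 = €231,575.70; over-quota = €533,265.15 − €231,575.70 = €301,689.45.
In-quota duty = €231,575.70 × 2.5% = €5,789.39. Over-quota duty = €301,689.45 × 8% = €24,135.16.
Line duty = €5,789.39 + €24,135.16 = €29,924.55.
Line 2 (1165.55, Galos, 3,979 kg, €969,602.72):
Base rate for 1165.55 is 7%.
Origin Galos qualifies under the Ilistan–Galos agreement and 1165.55 is covered: preferential rate 1.5% applies instead.
The additional-duty order on 1165.55 targets Beleth, not Galos; it does not apply.
Duty = €969,602.72 × 1.5% = €14,544.04.
Line 3 (4743.39, Galos, 725 kg, €167,192.25):
Base rate for 4743.39 is 7.5%.
Origin Galos is the FTA partner but 4743.39 is not on the preference list; base rate stands.
Duty = €167,192.25 × 7.5% = €12,539.42.
Total = €29,924.55 + €14,544.04 + €12,539.42 = €57,008.01.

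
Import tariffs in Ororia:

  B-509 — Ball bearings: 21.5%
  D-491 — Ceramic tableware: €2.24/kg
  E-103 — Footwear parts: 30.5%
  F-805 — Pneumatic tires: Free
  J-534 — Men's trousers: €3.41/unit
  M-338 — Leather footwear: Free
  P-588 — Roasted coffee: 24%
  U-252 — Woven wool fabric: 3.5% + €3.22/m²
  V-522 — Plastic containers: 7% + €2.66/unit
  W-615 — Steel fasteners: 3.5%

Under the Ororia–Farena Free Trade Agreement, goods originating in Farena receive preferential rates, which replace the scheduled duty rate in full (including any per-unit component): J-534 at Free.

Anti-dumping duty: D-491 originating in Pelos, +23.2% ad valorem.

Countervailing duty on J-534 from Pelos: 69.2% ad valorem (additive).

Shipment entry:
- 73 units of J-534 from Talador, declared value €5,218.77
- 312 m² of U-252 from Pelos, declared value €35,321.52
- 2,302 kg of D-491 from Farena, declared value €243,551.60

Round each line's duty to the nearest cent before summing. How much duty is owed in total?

Line 1 (J-534, Talador, 73 units, €5,218.77):
Base rate for J-534 is €3.41/unit.
J-534 has an FTA preferential rate, but origin Talador is not Farena; base rate stands.
The additional-duty order on J-534 targets Pelos, not Talador; it does not apply.
Duty = 73 × €3.41 = €248.93.
Line 2 (U-252, Pelos, 312 m², €35,321.52):
Base rate for U-252 is 3.5% + €3.22/m².
Duty = €35,321.52 × 3.5% + 312 × €3.22 = €2,240.89.
Line 3 (D-491, Farena, 2,302 kg, €243,551.60):
Base rate for D-491 is €2.24/kg.
Origin Farena is the FTA partner but D-491 is not on the preference list; base rate stands.
The additional-duty order on D-491 targets Pelos, not Farena; it does not apply.
Duty = 2,302 × €2.24 = €5,156.48.
Total = €248.93 + €2,240.89 + €5,156.48 = €7,646.30.

€7,646.30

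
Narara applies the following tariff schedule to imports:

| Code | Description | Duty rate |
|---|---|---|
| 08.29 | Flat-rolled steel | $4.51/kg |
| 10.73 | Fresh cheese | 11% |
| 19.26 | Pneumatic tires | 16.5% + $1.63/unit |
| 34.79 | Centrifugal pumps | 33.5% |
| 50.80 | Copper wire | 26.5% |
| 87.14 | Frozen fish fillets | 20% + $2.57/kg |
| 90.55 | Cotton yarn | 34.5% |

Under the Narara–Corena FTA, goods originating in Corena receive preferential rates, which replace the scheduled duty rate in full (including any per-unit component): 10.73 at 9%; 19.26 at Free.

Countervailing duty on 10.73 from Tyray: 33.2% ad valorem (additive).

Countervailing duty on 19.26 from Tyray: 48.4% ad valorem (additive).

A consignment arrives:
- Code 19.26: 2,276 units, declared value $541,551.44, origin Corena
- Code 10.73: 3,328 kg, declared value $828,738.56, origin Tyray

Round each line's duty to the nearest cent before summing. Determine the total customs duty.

Line 1 (19.26, Corena, 2,276 units, $541,551.44):
Base rate for 19.26 is 16.5% + $1.63/unit.
Origin Corena qualifies under the Narara–Corena agreement and 19.26 is covered: preferential rate Free applies instead.
The additional-duty order on 19.26 targets Tyray, not Corena; it does not apply.
Duty = $541,551.44 × 0% = $0.00.
Line 2 (10.73, Tyray, 3,328 kg, $828,738.56):
Base rate for 10.73 is 11%.
10.73 has an FTA preferential rate, but origin Tyray is not Corena; base rate stands.
Additional duty on 10.73 from Tyray: +33.2%. Applied ad valorem rate: 11% + 33.2% = 44.2%.
Duty = $828,738.56 × 44.2% = $366,302.44.
Total = $0.00 + $366,302.44 = $366,302.44.

$366,302.44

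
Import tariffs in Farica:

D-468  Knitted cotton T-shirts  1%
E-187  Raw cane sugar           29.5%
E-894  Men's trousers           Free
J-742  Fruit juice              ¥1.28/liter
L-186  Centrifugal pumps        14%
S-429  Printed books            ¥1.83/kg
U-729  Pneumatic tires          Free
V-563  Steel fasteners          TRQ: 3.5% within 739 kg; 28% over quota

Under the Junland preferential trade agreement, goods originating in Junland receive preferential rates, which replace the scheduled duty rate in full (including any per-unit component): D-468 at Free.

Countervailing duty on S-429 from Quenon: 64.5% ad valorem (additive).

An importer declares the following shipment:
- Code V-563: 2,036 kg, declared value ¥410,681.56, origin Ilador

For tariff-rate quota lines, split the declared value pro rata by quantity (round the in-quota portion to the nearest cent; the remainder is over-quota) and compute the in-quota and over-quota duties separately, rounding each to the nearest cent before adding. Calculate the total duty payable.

¥78,470.23

Line 1 (V-563, Ilador, 2,036 kg, ¥410,681.56):
Code V-563 is under a tariff-rate quota (threshold 739 kg). In-quota: 739 kg at 3.5%; over-quota: 1,297 kg at 28%.
Pro-rata value split: in-quota = ¥410,681.56 × 739/2,036 = ¥149,063.69; over-quota = ¥410,681.56 − ¥149,063.69 = ¥261,617.87.
In-quota duty = ¥149,063.69 × 3.5% = ¥5,217.23. Over-quota duty = ¥261,617.87 × 28% = ¥73,253.00.
Line duty = ¥5,217.23 + ¥73,253.00 = ¥78,470.23.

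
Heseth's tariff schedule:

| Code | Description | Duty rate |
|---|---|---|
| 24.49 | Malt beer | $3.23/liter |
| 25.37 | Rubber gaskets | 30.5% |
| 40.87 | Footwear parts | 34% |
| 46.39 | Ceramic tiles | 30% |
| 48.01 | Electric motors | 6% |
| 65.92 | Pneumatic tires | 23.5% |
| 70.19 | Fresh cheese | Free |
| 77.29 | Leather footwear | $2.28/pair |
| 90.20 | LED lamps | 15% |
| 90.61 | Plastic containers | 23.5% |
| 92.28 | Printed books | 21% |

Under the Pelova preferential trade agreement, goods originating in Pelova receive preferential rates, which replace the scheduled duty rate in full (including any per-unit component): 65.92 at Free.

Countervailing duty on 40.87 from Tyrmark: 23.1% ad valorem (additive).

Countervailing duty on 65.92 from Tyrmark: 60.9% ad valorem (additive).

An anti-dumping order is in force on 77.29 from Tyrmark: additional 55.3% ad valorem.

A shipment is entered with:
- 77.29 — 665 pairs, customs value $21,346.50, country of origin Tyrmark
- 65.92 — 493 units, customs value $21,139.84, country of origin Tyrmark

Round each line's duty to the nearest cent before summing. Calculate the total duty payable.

$31,162.83

Line 1 (77.29, Tyrmark, 665 pairs, $21,346.50):
Base rate for 77.29 is $2.28/pair.
Additional duty on 77.29 from Tyrmark: +55.3% ad valorem. Applied ad valorem rate = 55.3%.
Duty = $21,346.50 × 55.3% + 665 × $2.28 = $13,320.81.
Line 2 (65.92, Tyrmark, 493 units, $21,139.84):
Base rate for 65.92 is 23.5%.
65.92 has an FTA preferential rate, but origin Tyrmark is not Pelova; base rate stands.
Additional duty on 65.92 from Tyrmark: +60.9%. Applied ad valorem rate: 23.5% + 60.9% = 84.4%.
Duty = $21,139.84 × 84.4% = $17,842.02.
Total = $13,320.81 + $17,842.02 = $31,162.83.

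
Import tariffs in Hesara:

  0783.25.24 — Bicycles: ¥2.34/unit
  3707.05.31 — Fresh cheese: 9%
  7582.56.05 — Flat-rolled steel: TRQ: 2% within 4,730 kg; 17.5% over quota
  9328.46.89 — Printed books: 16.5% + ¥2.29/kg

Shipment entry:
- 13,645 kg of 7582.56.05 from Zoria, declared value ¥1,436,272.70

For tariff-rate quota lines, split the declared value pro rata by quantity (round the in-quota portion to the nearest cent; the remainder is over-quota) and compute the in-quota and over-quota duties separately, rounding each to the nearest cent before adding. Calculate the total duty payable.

Line 1 (7582.56.05, Zoria, 13,645 kg, ¥1,436,272.70):
Code 7582.56.05 is under a tariff-rate quota (threshold 4,730 kg). In-quota: 4,730 kg at 2%; over-quota: 8,915 kg at 17.5%.
Pro-rata value split: in-quota = ¥1,436,272.70 × 4,730/13,645 = ¥497,879.80; over-quota = ¥1,436,272.70 − ¥497,879.80 = ¥938,392.90.
In-quota duty = ¥497,879.80 × 2% = ¥9,957.60. Over-quota duty = ¥938,392.90 × 17.5% = ¥164,218.76.
Line duty = ¥9,957.60 + ¥164,218.76 = ¥174,176.36.

¥174,176.36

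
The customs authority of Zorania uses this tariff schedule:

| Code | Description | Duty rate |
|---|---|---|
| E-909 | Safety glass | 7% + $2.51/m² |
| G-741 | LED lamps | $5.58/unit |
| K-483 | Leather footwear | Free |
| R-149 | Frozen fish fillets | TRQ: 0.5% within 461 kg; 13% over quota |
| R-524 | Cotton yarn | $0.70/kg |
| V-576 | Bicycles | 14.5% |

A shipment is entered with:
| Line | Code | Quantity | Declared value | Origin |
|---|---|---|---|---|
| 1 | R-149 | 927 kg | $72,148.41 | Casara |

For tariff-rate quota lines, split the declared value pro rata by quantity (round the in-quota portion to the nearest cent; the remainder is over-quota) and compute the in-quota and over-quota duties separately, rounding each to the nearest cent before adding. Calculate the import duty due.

$4,894.34

Line 1 (R-149, Casara, 927 kg, $72,148.41):
Code R-149 is under a tariff-rate quota (threshold 461 kg). In-quota: 461 kg at 0.5%; over-quota: 466 kg at 13%.
Pro-rata value split: in-quota = $72,148.41 × 461/927 = $35,879.63; over-quota = $72,148.41 − $35,879.63 = $36,268.78.
In-quota duty = $35,879.63 × 0.5% = $179.40. Over-quota duty = $36,268.78 × 13% = $4,714.94.
Line duty = $179.40 + $4,714.94 = $4,894.34.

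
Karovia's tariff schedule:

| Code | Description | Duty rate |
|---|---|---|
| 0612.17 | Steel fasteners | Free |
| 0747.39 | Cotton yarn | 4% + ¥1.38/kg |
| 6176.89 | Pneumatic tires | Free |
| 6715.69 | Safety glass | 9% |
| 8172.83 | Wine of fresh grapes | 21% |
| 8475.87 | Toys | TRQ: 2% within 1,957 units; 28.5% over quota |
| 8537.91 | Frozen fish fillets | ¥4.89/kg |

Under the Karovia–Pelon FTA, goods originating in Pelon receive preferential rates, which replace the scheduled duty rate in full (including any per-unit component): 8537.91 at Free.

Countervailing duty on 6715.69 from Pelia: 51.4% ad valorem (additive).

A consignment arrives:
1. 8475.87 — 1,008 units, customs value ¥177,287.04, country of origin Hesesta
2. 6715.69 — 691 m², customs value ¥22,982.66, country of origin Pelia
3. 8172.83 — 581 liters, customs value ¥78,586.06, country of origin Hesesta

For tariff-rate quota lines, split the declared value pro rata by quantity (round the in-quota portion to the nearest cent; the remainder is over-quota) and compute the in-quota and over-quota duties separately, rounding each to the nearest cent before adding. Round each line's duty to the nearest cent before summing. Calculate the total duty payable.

¥33,930.34

Line 1 (8475.87, Hesesta, 1,008 units, ¥177,287.04):
Code 8475.87 is under a tariff-rate quota (threshold 1,957 units). Quantity 1,008 units is within the quota, so the in-quota rate 2% applies to the full value.
Duty = ¥177,287.04 × 2% = ¥3,545.74.
Line 2 (6715.69, Pelia, 691 m², ¥22,982.66):
Base rate for 6715.69 is 9%.
Additional duty on 6715.69 from Pelia: +51.4%. Applied ad valorem rate: 9% + 51.4% = 60.4%.
Duty = ¥22,982.66 × 60.4% = ¥13,881.53.
Line 3 (8172.83, Hesesta, 581 liters, ¥78,586.06):
Base rate for 8172.83 is 21%.
Duty = ¥78,586.06 × 21% = ¥16,503.07.
Total = ¥3,545.74 + ¥13,881.53 + ¥16,503.07 = ¥33,930.34.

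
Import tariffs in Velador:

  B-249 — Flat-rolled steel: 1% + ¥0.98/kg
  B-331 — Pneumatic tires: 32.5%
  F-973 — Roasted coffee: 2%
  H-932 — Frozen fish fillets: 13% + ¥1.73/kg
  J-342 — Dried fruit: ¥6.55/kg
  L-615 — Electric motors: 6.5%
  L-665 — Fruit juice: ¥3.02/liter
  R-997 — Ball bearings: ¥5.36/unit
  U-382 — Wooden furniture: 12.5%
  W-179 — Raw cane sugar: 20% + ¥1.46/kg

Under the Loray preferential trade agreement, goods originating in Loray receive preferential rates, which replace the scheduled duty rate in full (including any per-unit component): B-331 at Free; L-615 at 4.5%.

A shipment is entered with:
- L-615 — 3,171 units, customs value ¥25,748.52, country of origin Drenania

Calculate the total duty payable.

¥1,673.65

Line 1 (L-615, Drenania, 3,171 units, ¥25,748.52):
Base rate for L-615 is 6.5%.
L-615 has an FTA preferential rate, but origin Drenania is not Loray; base rate stands.
Duty = ¥25,748.52 × 6.5% = ¥1,673.65.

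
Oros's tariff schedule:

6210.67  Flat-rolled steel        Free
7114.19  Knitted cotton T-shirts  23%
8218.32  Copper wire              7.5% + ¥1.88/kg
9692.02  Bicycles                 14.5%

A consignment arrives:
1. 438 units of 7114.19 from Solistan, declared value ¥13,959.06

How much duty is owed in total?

Line 1 (7114.19, Solistan, 438 units, ¥13,959.06):
Base rate for 7114.19 is 23%.
Duty = ¥13,959.06 × 23% = ¥3,210.58.

¥3,210.58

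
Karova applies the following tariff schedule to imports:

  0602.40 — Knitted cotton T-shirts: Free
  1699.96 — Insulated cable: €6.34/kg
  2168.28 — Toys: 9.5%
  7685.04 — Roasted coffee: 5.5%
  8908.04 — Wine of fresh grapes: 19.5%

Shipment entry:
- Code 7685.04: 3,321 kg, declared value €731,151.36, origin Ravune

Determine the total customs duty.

€40,213.32

Line 1 (7685.04, Ravune, 3,321 kg, €731,151.36):
Base rate for 7685.04 is 5.5%.
Duty = €731,151.36 × 5.5% = €40,213.32.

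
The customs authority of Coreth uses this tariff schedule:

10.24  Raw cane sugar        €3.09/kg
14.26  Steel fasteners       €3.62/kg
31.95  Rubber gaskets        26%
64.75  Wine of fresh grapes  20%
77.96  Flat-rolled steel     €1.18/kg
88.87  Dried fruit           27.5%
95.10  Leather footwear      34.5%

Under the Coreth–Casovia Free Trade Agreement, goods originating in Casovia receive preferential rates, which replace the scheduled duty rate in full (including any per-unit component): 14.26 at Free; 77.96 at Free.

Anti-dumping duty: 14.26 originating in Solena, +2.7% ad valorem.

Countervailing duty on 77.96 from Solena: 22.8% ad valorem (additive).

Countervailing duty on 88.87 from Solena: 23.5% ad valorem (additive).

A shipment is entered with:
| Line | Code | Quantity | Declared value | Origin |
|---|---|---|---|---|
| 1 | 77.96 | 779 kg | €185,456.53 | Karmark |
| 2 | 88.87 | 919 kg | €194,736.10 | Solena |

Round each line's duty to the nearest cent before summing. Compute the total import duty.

Line 1 (77.96, Karmark, 779 kg, €185,456.53):
Base rate for 77.96 is €1.18/kg.
77.96 has an FTA preferential rate, but origin Karmark is not Casovia; base rate stands.
The additional-duty order on 77.96 targets Solena, not Karmark; it does not apply.
Duty = 779 × €1.18 = €919.22.
Line 2 (88.87, Solena, 919 kg, €194,736.10):
Base rate for 88.87 is 27.5%.
Additional duty on 88.87 from Solena: +23.5%. Applied ad valorem rate: 27.5% + 23.5% = 51%.
Duty = €194,736.10 × 51% = €99,315.41.
Total = €919.22 + €99,315.41 = €100,234.63.

€100,234.63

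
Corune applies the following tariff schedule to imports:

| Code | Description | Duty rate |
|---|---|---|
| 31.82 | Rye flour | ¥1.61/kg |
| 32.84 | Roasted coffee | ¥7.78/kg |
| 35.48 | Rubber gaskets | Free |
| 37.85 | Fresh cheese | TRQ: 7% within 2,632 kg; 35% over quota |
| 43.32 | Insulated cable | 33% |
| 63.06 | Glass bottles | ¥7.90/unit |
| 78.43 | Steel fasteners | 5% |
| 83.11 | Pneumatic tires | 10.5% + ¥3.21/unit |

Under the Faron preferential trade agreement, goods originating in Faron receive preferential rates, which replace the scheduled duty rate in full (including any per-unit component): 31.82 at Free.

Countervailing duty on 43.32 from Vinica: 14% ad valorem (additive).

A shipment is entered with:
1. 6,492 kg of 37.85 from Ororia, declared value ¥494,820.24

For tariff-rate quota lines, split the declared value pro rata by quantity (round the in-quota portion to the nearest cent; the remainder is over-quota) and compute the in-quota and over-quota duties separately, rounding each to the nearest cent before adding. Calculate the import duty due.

Line 1 (37.85, Ororia, 6,492 kg, ¥494,820.24):
Code 37.85 is under a tariff-rate quota (threshold 2,632 kg). In-quota: 2,632 kg at 7%; over-quota: 3,860 kg at 35%.
Pro-rata value split: in-quota = ¥494,820.24 × 2,632/6,492 = ¥200,611.04; over-quota = ¥494,820.24 − ¥200,611.04 = ¥294,209.20.
In-quota duty = ¥200,611.04 × 7% = ¥14,042.77. Over-quota duty = ¥294,209.20 × 35% = ¥102,973.22.
Line duty = ¥14,042.77 + ¥102,973.22 = ¥117,015.99.

¥117,015.99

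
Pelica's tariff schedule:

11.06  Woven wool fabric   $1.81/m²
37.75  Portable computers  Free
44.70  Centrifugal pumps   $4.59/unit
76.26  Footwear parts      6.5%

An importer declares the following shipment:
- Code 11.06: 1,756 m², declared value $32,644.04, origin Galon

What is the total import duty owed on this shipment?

Line 1 (11.06, Galon, 1,756 m², $32,644.04):
Base rate for 11.06 is $1.81/m².
Duty = 1,756 × $1.81 = $3,178.36.

$3,178.36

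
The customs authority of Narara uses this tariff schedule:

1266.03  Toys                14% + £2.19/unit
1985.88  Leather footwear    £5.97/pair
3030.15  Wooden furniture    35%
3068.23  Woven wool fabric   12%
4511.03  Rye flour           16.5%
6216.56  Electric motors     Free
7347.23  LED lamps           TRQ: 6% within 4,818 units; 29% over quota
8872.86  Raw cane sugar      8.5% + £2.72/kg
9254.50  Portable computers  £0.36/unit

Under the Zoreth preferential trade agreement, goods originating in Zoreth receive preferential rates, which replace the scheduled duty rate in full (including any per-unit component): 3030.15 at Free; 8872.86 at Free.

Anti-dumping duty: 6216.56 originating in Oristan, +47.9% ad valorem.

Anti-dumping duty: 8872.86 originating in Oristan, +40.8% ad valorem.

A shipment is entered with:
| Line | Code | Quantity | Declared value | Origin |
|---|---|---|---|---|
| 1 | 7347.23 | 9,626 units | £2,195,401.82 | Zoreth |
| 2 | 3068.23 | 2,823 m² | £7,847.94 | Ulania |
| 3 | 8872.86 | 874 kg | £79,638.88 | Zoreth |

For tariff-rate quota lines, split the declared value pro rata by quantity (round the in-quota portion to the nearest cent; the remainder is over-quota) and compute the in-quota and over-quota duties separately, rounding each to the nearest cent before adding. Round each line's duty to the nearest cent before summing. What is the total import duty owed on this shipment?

Line 1 (7347.23, Zoreth, 9,626 units, £2,195,401.82):
Code 7347.23 is under a tariff-rate quota (threshold 4,818 units). In-quota: 4,818 units at 6%; over-quota: 4,808 units at 29%.
Pro-rata value split: in-quota = £2,195,401.82 × 4,818/9,626 = £1,098,841.26; over-quota = £2,195,401.82 − £1,098,841.26 = £1,096,560.56.
In-quota duty = £1,098,841.26 × 6% = £65,930.48. Over-quota duty = £1,096,560.56 × 29% = £318,002.56.
Line duty = £65,930.48 + £318,002.56 = £383,933.04.
Line 2 (3068.23, Ulania, 2,823 m², £7,847.94):
Base rate for 3068.23 is 12%.
Duty = £7,847.94 × 12% = £941.75.
Line 3 (8872.86, Zoreth, 874 kg, £79,638.88):
Base rate for 8872.86 is 8.5% + £2.72/kg.
Origin Zoreth qualifies under the Narara–Zoreth agreement and 8872.86 is covered: preferential rate Free applies instead.
The additional-duty order on 8872.86 targets Oristan, not Zoreth; it does not apply.
Duty = £79,638.88 × 0% = £0.00.
Total = £383,933.04 + £941.75 + £0.00 = £384,874.79.

£384,874.79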